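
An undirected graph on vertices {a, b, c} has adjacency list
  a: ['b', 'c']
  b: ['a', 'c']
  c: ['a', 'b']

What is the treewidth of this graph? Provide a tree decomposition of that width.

With just one bag of size 3, the width is 3 − 1 = 2, so tw(G) ≤ 2. For the lower bound, the 3 vertices {a, b, c} are pairwise adjacent, and any tree decomposition puts a clique entirely inside one bag — forcing width ≥ 2. The upper and lower bounds meet at 2, so that is the treewidth.

Treewidth 2.
One optimal decomposition is:
Bags: B1 = {a, b, c}
Tree: (single bag)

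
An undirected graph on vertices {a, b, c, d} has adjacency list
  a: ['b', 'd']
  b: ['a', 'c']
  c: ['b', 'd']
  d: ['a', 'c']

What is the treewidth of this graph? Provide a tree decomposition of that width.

Treewidth 2.
One such decomposition:
Bags: B1 = {a, b, c}  B2 = {a, c, d}
Tree: B1–B2

Each bag holds 3 vertices, so the decomposition has width 2, which upper-bounds the treewidth. Since c–b–a–d–c is a cycle in G, G is not acyclic. Forests are exactly the graphs of treewidth ≤ 1, so tw(G) ≥ 2. Therefore the treewidth is 2.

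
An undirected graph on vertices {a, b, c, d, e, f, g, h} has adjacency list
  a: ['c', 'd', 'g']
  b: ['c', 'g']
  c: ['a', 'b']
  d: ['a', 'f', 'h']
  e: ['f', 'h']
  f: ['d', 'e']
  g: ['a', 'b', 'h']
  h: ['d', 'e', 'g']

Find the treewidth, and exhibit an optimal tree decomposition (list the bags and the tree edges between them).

Every bag has size at most 3, so the width is 3 − 1 = 2 and tw(G) ≤ 2. For the lower bound, G contains the cycle f–e–h–d–f, so G is not a forest; only forests have treewidth ≤ 1, hence tw(G) ≥ 2. Therefore the treewidth is 2.

Treewidth 2.
Bags: B1 = {d, e, f}  B2 = {d, e, h}  B3 = {a, d, h}  B4 = {a, g, h}  B5 = {a, c, g}  B6 = {b, c, g}
Tree: B1–B2, B2–B3, B3–B4, B4–B5, B5–B6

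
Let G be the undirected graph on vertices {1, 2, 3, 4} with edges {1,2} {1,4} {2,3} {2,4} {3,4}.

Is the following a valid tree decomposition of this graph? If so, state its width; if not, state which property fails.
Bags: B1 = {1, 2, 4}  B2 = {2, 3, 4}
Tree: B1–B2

Checking the three conditions: (i) the bags cover all of {1, 2, 3, 4}; (ii) for each edge, some bag contains both endpoints; (iii) the bags containing any fixed vertex form a subtree. All hold, so the decomposition is valid with width 3 − 1 = 2.

Yes; width 2.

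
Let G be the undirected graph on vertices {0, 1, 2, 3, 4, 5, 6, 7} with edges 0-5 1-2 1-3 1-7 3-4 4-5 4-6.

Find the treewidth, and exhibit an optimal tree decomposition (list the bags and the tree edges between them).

Every bag has size at most 2, so the width is 2 − 1 = 1 and tw(G) ≤ 1. G has an edge, so its treewidth is at least 1. The upper and lower bounds meet at 1, so that is the treewidth.

Treewidth 1.
Bags: B1 = {1, 3}  B2 = {3, 4}  B3 = {4, 5}  B4 = {1, 2}  B5 = {1, 7}  B6 = {0, 5}  B7 = {4, 6}
Tree: B1–B2, B2–B3, B1–B4, B4–B5, B3–B6, B2–B7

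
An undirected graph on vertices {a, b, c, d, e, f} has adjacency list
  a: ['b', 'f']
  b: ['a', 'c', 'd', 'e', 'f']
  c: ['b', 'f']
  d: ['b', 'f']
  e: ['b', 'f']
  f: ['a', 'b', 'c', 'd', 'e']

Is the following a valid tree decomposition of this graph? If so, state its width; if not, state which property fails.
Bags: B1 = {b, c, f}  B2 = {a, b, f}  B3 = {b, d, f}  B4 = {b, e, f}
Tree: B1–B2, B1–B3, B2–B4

Checking the three conditions: (i) the bags cover all of {a, b, c, d, e, f}; (ii) for each edge, some bag contains both endpoints; (iii) the bags containing any fixed vertex form a subtree. All hold, so the decomposition is valid with width 3 − 1 = 2.

Yes; width 2.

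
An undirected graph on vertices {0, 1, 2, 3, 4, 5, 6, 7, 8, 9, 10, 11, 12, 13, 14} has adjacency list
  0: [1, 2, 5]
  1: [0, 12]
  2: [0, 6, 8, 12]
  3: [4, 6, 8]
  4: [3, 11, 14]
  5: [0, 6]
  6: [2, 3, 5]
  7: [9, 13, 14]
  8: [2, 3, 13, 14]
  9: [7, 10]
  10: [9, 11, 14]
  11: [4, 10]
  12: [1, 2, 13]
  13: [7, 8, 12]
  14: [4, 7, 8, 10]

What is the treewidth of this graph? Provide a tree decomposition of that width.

Treewidth 3.
One such decomposition:
Bags: B1 = {0, 1, 5, 12}  B2 = {0, 2, 5, 12}  B3 = {2, 5, 6, 12}  B4 = {2, 6, 12, 13}  B5 = {2, 6, 8, 13}  B6 = {3, 6, 8, 13}  B7 = {3, 7, 8, 13}  B8 = {3, 7, 8, 14}  B9 = {3, 4, 7, 14}  B10 = {4, 7, 9, 14}  B11 = {4, 9, 10, 14}  B12 = {4, 9, 10, 11}
Tree: B1–B2, B2–B3, B3–B4, B4–B5, B5–B6, B6–B7, B7–B8, B8–B9, B9–B10, B10–B11, B11–B12

Each bag holds 4 vertices, so the decomposition has width 3, which upper-bounds the treewidth. For the lower bound: the 4 vertex sets {0,1,5}, {12}, {2}, {3,6,8,13} are disjoint, each induces a connected subgraph, and every pair is joined by at least one edge of G. Contracting each set to a single vertex therefore yields K_{4} as a minor, and since treewidth is minor-monotone, tw(G) ≥ tw(K_{4}) = 3. Therefore the treewidth is 3.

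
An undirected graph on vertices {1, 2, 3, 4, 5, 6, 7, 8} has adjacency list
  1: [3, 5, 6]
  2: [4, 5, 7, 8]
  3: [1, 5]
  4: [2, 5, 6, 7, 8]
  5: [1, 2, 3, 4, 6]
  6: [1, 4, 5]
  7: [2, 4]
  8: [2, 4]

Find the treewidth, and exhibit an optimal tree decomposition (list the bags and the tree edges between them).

Every bag has size at most 3, so the width is 3 − 1 = 2 and tw(G) ≤ 2. For the lower bound, the 3 vertices {1, 3, 5} are pairwise adjacent, and any tree decomposition puts a clique entirely inside one bag — forcing width ≥ 2. Therefore the treewidth is 2.

Treewidth 2.
One optimal decomposition is:
Bags: B1 = {4, 5, 6}  B2 = {1, 5, 6}  B3 = {2, 4, 5}  B4 = {2, 4, 7}  B5 = {1, 3, 5}  B6 = {2, 4, 8}
Tree: B1–B2, B1–B3, B3–B4, B2–B5, B3–B6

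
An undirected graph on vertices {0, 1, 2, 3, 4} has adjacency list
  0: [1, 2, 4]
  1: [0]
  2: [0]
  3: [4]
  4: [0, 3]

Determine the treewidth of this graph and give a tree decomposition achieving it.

The largest bag has 2 vertices, giving width 1; this decomposition certifies tw(G) ≤ 1. G has an edge, so its treewidth is at least 1. Hence tw(G) = 1 exactly.

Treewidth 1.
Bags: B1 = {0, 2}  B2 = {0, 4}  B3 = {0, 1}  B4 = {3, 4}
Tree: B1–B2, B2–B3, B2–B4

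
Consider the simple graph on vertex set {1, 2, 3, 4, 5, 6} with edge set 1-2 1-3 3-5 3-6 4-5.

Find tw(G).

1

A width-1 tree decomposition is:
Bags: B1 = {4, 5}  B2 = {3, 5}  B3 = {3, 6}  B4 = {1, 3}  B5 = {1, 2}
Tree: B1–B2, B2–B3, B3–B4, B4–B5
Every bag has size at most 2, so the width is 2 − 1 = 1 and tw(G) ≤ 1. Any graph with an edge has treewidth ≥ 1, and G has the edge 5–4. The upper and lower bounds meet at 1, so that is the treewidth.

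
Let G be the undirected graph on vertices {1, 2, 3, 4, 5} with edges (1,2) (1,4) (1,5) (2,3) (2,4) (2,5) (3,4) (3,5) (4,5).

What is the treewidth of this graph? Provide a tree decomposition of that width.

Treewidth 3.
One optimal decomposition is:
Bags: B1 = {1, 2, 4, 5}  B2 = {2, 3, 4, 5}
Tree: B1–B2

The largest bag has 4 vertices, giving width 3; this decomposition certifies tw(G) ≤ 3. Conversely, {1, 2, 4, 5} is a clique of size 4, and the vertices of any clique must share a bag in every tree decomposition; so some bag has ≥ 4 vertices and tw(G) ≥ 3. Combining the bounds, tw(G) = 3.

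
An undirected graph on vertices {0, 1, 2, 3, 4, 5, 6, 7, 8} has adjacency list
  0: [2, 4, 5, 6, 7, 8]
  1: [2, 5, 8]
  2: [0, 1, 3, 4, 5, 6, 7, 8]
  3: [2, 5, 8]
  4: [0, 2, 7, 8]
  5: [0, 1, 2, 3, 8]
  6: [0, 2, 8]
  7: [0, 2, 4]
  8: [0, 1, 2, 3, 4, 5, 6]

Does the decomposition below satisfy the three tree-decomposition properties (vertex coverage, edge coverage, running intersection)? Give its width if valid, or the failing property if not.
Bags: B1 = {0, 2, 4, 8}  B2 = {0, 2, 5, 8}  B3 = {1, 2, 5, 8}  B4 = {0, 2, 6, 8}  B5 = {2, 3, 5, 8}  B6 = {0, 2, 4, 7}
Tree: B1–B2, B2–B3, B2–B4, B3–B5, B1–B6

Yes; width 3.

Every vertex of G appears in some bag (union = {0, 1, 2, 3, 4, 5, 6, 7, 8}); every edge is covered by a bag; and for each vertex v the set of bags containing v is connected in the bag tree. The decomposition is therefore valid. The largest bag has 4 vertices, so the width is 3.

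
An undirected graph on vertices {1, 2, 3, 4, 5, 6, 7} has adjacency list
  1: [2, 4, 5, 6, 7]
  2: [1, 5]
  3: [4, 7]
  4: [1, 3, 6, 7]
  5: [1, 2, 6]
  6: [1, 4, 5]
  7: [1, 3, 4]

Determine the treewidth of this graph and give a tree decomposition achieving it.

Treewidth 2.
Bags: B1 = {1, 4, 6}  B2 = {1, 5, 6}  B3 = {1, 2, 5}  B4 = {1, 4, 7}  B5 = {3, 4, 7}
Tree: B1–B2, B2–B3, B1–B4, B4–B5

Every bag has size at most 3, so the width is 3 − 1 = 2 and tw(G) ≤ 2. On the other hand G contains the 3-clique {1, 2, 5}. A clique must lie in a single bag of any decomposition, so no decomposition can have width below 2. Combining the bounds, tw(G) = 2.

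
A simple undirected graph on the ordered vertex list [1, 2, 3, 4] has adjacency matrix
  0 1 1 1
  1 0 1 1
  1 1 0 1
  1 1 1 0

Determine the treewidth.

3

A width-3 tree decomposition is:
Bags: B1 = {1, 2, 3, 4}
Tree: (single bag)
With just one bag of size 4, the width is 4 − 1 = 3, so tw(G) ≤ 3. For the lower bound, the 4 vertices {1, 2, 3, 4} are pairwise adjacent, and any tree decomposition puts a clique entirely inside one bag — forcing width ≥ 3. The upper and lower bounds meet at 3, so that is the treewidth.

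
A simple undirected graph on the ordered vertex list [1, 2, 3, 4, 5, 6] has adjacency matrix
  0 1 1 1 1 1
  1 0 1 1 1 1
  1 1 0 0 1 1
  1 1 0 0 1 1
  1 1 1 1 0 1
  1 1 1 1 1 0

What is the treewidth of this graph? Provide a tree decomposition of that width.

Every bag has size at most 5, so the width is 5 − 1 = 4 and tw(G) ≤ 4. On the other hand G contains the 5-clique {1, 2, 3, 5, 6}. A clique must lie in a single bag of any decomposition, so no decomposition can have width below 4. The upper and lower bounds meet at 4, so that is the treewidth.

Treewidth 4.
One such decomposition:
Bags: B1 = {1, 2, 3, 5, 6}  B2 = {1, 2, 4, 5, 6}
Tree: B1–B2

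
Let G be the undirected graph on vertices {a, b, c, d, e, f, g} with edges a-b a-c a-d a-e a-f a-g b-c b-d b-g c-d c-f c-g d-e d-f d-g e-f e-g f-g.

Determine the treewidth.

A width-4 tree decomposition is:
Bags: B1 = {a, c, d, f, g}  B2 = {a, b, c, d, g}  B3 = {a, d, e, f, g}
Tree: B1–B2, B1–B3
The largest bag has 5 vertices, giving width 4; this decomposition certifies tw(G) ≤ 4. On the other hand G contains the 5-clique {a, d, e, f, g}. A clique must lie in a single bag of any decomposition, so no decomposition can have width below 4. Therefore the treewidth is 4.

4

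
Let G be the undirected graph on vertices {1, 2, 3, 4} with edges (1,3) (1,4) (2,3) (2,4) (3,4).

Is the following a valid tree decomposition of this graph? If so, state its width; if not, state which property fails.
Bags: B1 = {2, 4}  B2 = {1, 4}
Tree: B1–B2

A tree decomposition must satisfy three properties: every vertex lies in some bag; for every edge, both endpoints lie together in some bag; and for every vertex, the bags containing it form a connected subtree. Here vertex 3 appears in no bag, so the decomposition is invalid.

No — vertex 3 appears in no bag.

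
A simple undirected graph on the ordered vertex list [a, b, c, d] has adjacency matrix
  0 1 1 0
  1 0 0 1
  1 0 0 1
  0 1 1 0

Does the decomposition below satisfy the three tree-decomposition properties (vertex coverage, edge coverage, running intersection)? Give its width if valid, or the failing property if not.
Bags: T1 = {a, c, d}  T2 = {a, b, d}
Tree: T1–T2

Yes; width 2.

Every vertex of G appears in some bag (union = {a, b, c, d}); every edge is covered by a bag; and for each vertex v the set of bags containing v is connected in the bag tree. The decomposition is therefore valid. The largest bag has 3 vertices, so the width is 2.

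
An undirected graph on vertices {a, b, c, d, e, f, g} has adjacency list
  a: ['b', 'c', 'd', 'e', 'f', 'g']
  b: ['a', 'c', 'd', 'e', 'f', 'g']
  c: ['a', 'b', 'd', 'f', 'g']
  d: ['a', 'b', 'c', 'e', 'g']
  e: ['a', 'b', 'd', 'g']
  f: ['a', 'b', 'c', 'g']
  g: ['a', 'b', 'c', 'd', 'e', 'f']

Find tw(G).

A width-4 tree decomposition is:
Bags: B1 = {a, b, c, f, g}  B2 = {a, b, c, d, g}  B3 = {a, b, d, e, g}
Tree: B1–B2, B2–B3
The largest bag has 5 vertices, giving width 4; this decomposition certifies tw(G) ≤ 4. Conversely, {a, b, d, e, g} is a clique of size 5, and the vertices of any clique must share a bag in every tree decomposition; so some bag has ≥ 5 vertices and tw(G) ≥ 4. Hence tw(G) = 4 exactly.

4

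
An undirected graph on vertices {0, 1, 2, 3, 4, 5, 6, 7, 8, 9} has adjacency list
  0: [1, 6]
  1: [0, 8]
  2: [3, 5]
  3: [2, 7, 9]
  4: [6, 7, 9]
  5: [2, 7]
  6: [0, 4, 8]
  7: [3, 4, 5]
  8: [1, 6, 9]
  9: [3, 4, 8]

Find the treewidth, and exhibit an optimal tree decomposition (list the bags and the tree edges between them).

The largest bag has 3 vertices, giving width 2; this decomposition certifies tw(G) ≤ 2. The edges 0–1–8–6–0 form a cycle, so G is not a tree and its treewidth is at least 2. Combining the bounds, tw(G) = 2.

Treewidth 2.
Bags: B1 = {0, 1, 6}  B2 = {1, 6, 8}  B3 = {4, 6, 8}  B4 = {4, 8, 9}  B5 = {4, 7, 9}  B6 = {3, 7, 9}  B7 = {3, 5, 7}  B8 = {2, 3, 5}
Tree: B1–B2, B2–B3, B3–B4, B4–B5, B5–B6, B6–B7, B7–B8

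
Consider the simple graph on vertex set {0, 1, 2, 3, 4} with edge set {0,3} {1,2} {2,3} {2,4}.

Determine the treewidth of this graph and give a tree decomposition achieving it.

Treewidth 1.
One such decomposition:
Bags: B1 = {2, 3}  B2 = {1, 2}  B3 = {2, 4}  B4 = {0, 3}
Tree: B1–B2, B2–B3, B1–B4

Every bag has size at most 2, so the width is 2 − 1 = 1 and tw(G) ≤ 1. G has an edge, so its treewidth is at least 1. Therefore the treewidth is 1.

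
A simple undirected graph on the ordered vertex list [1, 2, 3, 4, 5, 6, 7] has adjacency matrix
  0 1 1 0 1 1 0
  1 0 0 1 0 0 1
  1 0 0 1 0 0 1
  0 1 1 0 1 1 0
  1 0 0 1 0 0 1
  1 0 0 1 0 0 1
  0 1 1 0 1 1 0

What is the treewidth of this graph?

A width-3 tree decomposition is:
Bags: B1 = {1, 4, 6, 7}  B2 = {1, 4, 5, 7}  B3 = {1, 3, 4, 7}  B4 = {1, 2, 4, 7}
Tree: B1–B2, B2–B3, B3–B4
The largest bag has 4 vertices, giving width 3; this decomposition certifies tw(G) ≤ 3. For the lower bound: the 4 vertex sets {4,6}, {1,5}, {7}, {3} are disjoint, each induces a connected subgraph, and every pair is joined by at least one edge of G. Contracting each set to a single vertex therefore yields K_{4} as a minor, and since treewidth is minor-monotone, tw(G) ≥ tw(K_{4}) = 3. Therefore the treewidth is 3.

3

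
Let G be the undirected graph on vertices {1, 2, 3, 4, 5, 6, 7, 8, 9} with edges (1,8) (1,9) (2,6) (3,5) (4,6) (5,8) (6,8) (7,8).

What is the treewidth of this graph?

1

A width-1 tree decomposition is:
Bags: B1 = {1, 8}  B2 = {1, 9}  B3 = {6, 8}  B4 = {5, 8}  B5 = {2, 6}  B6 = {4, 6}  B7 = {3, 5}  B8 = {7, 8}
Tree: B1–B2, B1–B3, B1–B4, B3–B5, B5–B6, B4–B7, B3–B8
Each bag holds 2 vertices, so the decomposition has width 1, which upper-bounds the treewidth. G has an edge, so its treewidth is at least 1. Therefore the treewidth is 1.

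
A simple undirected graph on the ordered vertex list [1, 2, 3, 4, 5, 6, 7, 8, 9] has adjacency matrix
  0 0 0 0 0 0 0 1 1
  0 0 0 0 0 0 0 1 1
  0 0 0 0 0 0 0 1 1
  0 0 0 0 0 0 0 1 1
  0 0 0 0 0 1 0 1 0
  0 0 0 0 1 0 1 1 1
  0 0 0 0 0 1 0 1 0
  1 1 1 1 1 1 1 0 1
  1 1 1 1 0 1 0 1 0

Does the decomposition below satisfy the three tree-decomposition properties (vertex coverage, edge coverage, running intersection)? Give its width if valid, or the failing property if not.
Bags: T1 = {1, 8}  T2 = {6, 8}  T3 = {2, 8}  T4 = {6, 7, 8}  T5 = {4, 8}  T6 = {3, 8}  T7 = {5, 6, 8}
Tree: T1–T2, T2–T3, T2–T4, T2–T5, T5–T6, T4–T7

No — vertex 9 appears in no bag.

A tree decomposition must satisfy three properties: every vertex lies in some bag; for every edge, both endpoints lie together in some bag; and for every vertex, the bags containing it form a connected subtree. Here vertex 9 appears in no bag, so the decomposition is invalid.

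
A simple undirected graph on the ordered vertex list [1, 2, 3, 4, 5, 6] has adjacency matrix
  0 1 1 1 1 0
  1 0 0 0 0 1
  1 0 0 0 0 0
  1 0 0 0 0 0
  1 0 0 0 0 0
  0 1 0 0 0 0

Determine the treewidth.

1

A width-1 tree decomposition is:
Bags: B1 = {1, 2}  B2 = {1, 3}  B3 = {2, 6}  B4 = {1, 5}  B5 = {1, 4}
Tree: B1–B2, B1–B3, B2–B4, B4–B5
Each bag holds 2 vertices, so the decomposition has width 1, which upper-bounds the treewidth. G has an edge, so its treewidth is at least 1. Hence tw(G) = 1 exactly.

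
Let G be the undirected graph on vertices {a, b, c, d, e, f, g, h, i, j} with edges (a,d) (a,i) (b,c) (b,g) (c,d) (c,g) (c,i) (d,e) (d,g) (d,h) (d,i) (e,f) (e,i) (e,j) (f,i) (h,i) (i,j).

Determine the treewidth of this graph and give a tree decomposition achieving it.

Each bag holds 3 vertices, so the decomposition has width 2, which upper-bounds the treewidth. On the other hand G contains the 3-clique {c, d, g}. A clique must lie in a single bag of any decomposition, so no decomposition can have width below 2. Therefore the treewidth is 2.

Treewidth 2.
One optimal decomposition is:
Bags: B1 = {d, h, i}  B2 = {d, e, i}  B3 = {c, d, i}  B4 = {e, f, i}  B5 = {a, d, i}  B6 = {e, i, j}  B7 = {c, d, g}  B8 = {b, c, g}
Tree: B1–B2, B1–B3, B2–B4, B1–B5, B4–B6, B3–B7, B7–B8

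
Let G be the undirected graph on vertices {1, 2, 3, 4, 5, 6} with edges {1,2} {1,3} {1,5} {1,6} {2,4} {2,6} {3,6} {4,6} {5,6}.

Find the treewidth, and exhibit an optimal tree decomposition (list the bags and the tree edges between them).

The largest bag has 3 vertices, giving width 2; this decomposition certifies tw(G) ≤ 2. For the lower bound, the 3 vertices {1, 2, 6} are pairwise adjacent, and any tree decomposition puts a clique entirely inside one bag — forcing width ≥ 2. Therefore the treewidth is 2.

Treewidth 2.
One such decomposition:
Bags: B1 = {1, 5, 6}  B2 = {1, 2, 6}  B3 = {2, 4, 6}  B4 = {1, 3, 6}
Tree: B1–B2, B2–B3, B1–B4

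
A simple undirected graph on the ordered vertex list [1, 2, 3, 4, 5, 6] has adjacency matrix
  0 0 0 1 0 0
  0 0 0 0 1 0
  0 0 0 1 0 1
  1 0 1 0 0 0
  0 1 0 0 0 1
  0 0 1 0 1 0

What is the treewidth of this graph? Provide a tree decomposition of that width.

Treewidth 1.
One such decomposition:
Bags: B1 = {2, 5}  B2 = {5, 6}  B3 = {3, 6}  B4 = {3, 4}  B5 = {1, 4}
Tree: B1–B2, B2–B3, B3–B4, B4–B5

Every bag has size at most 2, so the width is 2 − 1 = 1 and tw(G) ≤ 1. Since G has at least one edge (e.g. 2–5), it is not an edgeless graph, so tw(G) ≥ 1. The upper and lower bounds meet at 1, so that is the treewidth.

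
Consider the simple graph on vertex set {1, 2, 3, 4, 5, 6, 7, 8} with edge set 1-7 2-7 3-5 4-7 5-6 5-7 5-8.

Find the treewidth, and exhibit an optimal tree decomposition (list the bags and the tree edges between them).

Treewidth 1.
One such decomposition:
Bags: B1 = {3, 5}  B2 = {5, 7}  B3 = {5, 6}  B4 = {2, 7}  B5 = {1, 7}  B6 = {5, 8}  B7 = {4, 7}
Tree: B1–B2, B1–B3, B2–B4, B4–B5, B1–B6, B5–B7

Every bag has size at most 2, so the width is 2 − 1 = 1 and tw(G) ≤ 1. Since G has at least one edge (e.g. 5–3), it is not an edgeless graph, so tw(G) ≥ 1. Therefore the treewidth is 1.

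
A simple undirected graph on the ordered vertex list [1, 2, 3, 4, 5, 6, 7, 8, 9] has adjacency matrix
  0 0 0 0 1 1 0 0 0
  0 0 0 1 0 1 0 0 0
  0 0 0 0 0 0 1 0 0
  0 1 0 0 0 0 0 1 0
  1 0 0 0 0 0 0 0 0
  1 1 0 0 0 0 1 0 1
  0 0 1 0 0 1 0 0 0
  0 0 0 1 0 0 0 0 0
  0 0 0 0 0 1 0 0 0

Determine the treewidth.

1

A width-1 tree decomposition is:
Bags: B1 = {6, 7}  B2 = {1, 6}  B3 = {2, 6}  B4 = {3, 7}  B5 = {1, 5}  B6 = {6, 9}  B7 = {2, 4}  B8 = {4, 8}
Tree: B1–B2, B2–B3, B1–B4, B2–B5, B1–B6, B3–B7, B7–B8
Each bag holds 2 vertices, so the decomposition has width 1, which upper-bounds the treewidth. Since G has at least one edge (e.g. 7–6), it is not an edgeless graph, so tw(G) ≥ 1. Hence tw(G) = 1 exactly.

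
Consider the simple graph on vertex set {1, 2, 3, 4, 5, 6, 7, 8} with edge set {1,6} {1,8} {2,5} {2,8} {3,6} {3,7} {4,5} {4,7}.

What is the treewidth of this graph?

2

A width-2 tree decomposition is:
Bags: B1 = {3, 6, 7}  B2 = {4, 6, 7}  B3 = {4, 5, 6}  B4 = {2, 5, 6}  B5 = {2, 6, 8}  B6 = {1, 6, 8}
Tree: B1–B2, B2–B3, B3–B4, B4–B5, B5–B6
Every bag has size at most 3, so the width is 3 − 1 = 2 and tw(G) ≤ 2. The edges 6–3–7–4–5–2–8–1–6 form a cycle, so G is not a tree and its treewidth is at least 2. Therefore the treewidth is 2.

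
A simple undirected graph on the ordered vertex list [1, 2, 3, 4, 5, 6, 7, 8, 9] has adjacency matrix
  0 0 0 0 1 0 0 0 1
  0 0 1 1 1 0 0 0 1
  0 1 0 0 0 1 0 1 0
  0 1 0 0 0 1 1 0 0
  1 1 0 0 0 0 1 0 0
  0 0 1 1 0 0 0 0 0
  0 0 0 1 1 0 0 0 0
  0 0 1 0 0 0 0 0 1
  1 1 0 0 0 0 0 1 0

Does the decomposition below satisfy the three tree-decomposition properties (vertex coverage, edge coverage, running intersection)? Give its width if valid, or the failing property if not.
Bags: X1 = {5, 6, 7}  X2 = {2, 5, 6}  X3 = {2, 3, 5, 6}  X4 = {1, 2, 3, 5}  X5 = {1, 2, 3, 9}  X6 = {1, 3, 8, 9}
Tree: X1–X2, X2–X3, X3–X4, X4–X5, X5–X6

A tree decomposition must satisfy three properties: every vertex lies in some bag; for every edge, both endpoints lie together in some bag; and for every vertex, the bags containing it form a connected subtree. Here vertex 4 appears in no bag, so the decomposition is invalid.

No — vertex 4 appears in no bag.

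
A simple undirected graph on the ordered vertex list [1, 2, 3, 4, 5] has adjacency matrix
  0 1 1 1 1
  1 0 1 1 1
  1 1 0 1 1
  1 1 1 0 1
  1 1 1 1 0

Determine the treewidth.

4

A width-4 tree decomposition is:
Bags: B1 = {1, 2, 3, 4, 5}
Tree: (single bag)
A single bag containing all 5 vertices is trivially a valid decomposition of width 4. For the lower bound, the 5 vertices {1, 2, 3, 4, 5} are pairwise adjacent, and any tree decomposition puts a clique entirely inside one bag — forcing width ≥ 4. The upper and lower bounds meet at 4, so that is the treewidth.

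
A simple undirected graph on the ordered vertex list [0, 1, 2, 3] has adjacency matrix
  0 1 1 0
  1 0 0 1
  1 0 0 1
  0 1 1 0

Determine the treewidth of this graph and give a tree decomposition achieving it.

Treewidth 2.
One optimal decomposition is:
Bags: B1 = {0, 1, 2}  B2 = {1, 2, 3}
Tree: B1–B2

Each bag holds 3 vertices, so the decomposition has width 2, which upper-bounds the treewidth. The edges 2–0–1–3–2 form a cycle, so G is not a tree and its treewidth is at least 2. Hence tw(G) = 2 exactly.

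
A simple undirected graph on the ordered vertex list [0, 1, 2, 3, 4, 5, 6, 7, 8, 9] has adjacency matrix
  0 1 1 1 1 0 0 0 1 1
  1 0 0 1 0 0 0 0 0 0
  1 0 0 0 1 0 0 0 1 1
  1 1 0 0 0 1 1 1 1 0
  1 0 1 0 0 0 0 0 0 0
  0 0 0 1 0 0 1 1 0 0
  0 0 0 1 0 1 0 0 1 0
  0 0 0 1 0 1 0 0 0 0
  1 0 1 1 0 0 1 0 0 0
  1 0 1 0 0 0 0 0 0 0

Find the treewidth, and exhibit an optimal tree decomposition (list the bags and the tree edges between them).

Treewidth 2.
One optimal decomposition is:
Bags: B1 = {0, 3, 8}  B2 = {0, 1, 3}  B3 = {0, 2, 8}  B4 = {3, 6, 8}  B5 = {3, 5, 6}  B6 = {0, 2, 4}  B7 = {0, 2, 9}  B8 = {3, 5, 7}
Tree: B1–B2, B1–B3, B1–B4, B4–B5, B3–B6, B3–B7, B5–B8

The largest bag has 3 vertices, giving width 2; this decomposition certifies tw(G) ≤ 2. Conversely, {0, 1, 3} is a clique of size 3, and the vertices of any clique must share a bag in every tree decomposition; so some bag has ≥ 3 vertices and tw(G) ≥ 2. Therefore the treewidth is 2.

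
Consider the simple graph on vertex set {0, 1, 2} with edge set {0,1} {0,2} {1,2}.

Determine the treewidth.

2

A width-2 tree decomposition is:
Bags: B1 = {0, 1, 2}
Tree: (single bag)
A single bag containing all 3 vertices is trivially a valid decomposition of width 2. For the lower bound, the 3 vertices {0, 1, 2} are pairwise adjacent, and any tree decomposition puts a clique entirely inside one bag — forcing width ≥ 2. The upper and lower bounds meet at 2, so that is the treewidth.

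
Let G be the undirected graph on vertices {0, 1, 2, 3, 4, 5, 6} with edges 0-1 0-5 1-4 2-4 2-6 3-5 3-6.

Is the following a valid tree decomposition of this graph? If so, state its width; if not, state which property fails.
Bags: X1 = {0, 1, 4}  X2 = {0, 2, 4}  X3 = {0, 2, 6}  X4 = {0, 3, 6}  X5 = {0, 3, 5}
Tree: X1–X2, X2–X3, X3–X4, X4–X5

Vertex coverage: the bags together contain {0, 1, 2, 3, 4, 5, 6}, the full vertex set. Edge coverage: each edge of G has both endpoints in at least one bag. Running intersection: for every vertex, the bags containing it form a connected subtree. All three properties hold, so this is a valid tree decomposition of width max|bag| − 1 = 2, and hence tw(G) ≤ 2.

Yes; width 2.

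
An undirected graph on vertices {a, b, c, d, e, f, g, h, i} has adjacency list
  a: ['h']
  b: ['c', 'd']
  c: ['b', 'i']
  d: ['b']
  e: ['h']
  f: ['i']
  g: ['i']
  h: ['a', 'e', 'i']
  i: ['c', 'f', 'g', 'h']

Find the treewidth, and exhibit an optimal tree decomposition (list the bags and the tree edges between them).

The largest bag has 2 vertices, giving width 1; this decomposition certifies tw(G) ≤ 1. Any graph with an edge has treewidth ≥ 1, and G has the edge c–b. Combining the bounds, tw(G) = 1.

Treewidth 1.
One optimal decomposition is:
Bags: B1 = {b, c}  B2 = {c, i}  B3 = {h, i}  B4 = {e, h}  B5 = {a, h}  B6 = {g, i}  B7 = {b, d}  B8 = {f, i}
Tree: B1–B2, B2–B3, B3–B4, B3–B5, B3–B6, B1–B7, B6–B8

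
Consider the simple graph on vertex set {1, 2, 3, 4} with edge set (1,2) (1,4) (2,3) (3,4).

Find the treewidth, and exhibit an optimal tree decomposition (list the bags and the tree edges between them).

Treewidth 2.
One such decomposition:
Bags: B1 = {1, 3, 4}  B2 = {1, 2, 3}
Tree: B1–B2

Each bag holds 3 vertices, so the decomposition has width 2, which upper-bounds the treewidth. For the lower bound, G contains the cycle 3–4–1–2–3, so G is not a forest; only forests have treewidth ≤ 1, hence tw(G) ≥ 2. Hence tw(G) = 2 exactly.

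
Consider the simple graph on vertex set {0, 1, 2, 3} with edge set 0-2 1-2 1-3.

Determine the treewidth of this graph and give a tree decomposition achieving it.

Treewidth 1.
One such decomposition:
Bags: B1 = {1, 2}  B2 = {1, 3}  B3 = {0, 2}
Tree: B1–B2, B1–B3

The largest bag has 2 vertices, giving width 1; this decomposition certifies tw(G) ≤ 1. Since G has at least one edge (e.g. 2–1), it is not an edgeless graph, so tw(G) ≥ 1. Hence tw(G) = 1 exactly.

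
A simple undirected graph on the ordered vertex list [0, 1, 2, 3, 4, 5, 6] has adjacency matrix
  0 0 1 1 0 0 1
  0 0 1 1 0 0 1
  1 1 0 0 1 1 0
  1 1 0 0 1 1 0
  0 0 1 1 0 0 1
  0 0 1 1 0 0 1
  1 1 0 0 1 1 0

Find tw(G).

A width-3 tree decomposition is:
Bags: B1 = {2, 3, 5, 6}  B2 = {2, 3, 4, 6}  B3 = {0, 2, 3, 6}  B4 = {1, 2, 3, 6}
Tree: B1–B2, B2–B3, B3–B4
Every bag has size at most 4, so the width is 4 − 1 = 3 and tw(G) ≤ 3. For the lower bound: the 4 vertex sets {5,6}, {3,4}, {2}, {0} are disjoint, each induces a connected subgraph, and every pair is joined by at least one edge of G. Contracting each set to a single vertex therefore yields K_{4} as a minor, and since treewidth is minor-monotone, tw(G) ≥ tw(K_{4}) = 3. Therefore the treewidth is 3.

3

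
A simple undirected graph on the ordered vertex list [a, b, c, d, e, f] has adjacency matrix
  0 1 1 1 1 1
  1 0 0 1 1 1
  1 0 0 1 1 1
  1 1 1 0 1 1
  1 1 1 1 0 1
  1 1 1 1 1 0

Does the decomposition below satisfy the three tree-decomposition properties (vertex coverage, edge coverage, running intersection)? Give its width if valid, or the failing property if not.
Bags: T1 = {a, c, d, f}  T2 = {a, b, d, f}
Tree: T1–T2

No — vertex e appears in no bag.

A tree decomposition must satisfy three properties: every vertex lies in some bag; for every edge, both endpoints lie together in some bag; and for every vertex, the bags containing it form a connected subtree. Here vertex e appears in no bag, so the decomposition is invalid.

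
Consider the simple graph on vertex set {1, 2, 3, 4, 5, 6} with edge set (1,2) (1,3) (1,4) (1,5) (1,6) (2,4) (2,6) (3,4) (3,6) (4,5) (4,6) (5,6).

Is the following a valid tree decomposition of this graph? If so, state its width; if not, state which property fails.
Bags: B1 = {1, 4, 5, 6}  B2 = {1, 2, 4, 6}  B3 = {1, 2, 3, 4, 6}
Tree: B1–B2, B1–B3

A tree decomposition must satisfy three properties: every vertex lies in some bag; for every edge, both endpoints lie together in some bag; and for every vertex, the bags containing it form a connected subtree. Here bags containing vertex 2 are not connected in the tree, so the decomposition is invalid.

No — bags containing vertex 2 are not connected in the tree.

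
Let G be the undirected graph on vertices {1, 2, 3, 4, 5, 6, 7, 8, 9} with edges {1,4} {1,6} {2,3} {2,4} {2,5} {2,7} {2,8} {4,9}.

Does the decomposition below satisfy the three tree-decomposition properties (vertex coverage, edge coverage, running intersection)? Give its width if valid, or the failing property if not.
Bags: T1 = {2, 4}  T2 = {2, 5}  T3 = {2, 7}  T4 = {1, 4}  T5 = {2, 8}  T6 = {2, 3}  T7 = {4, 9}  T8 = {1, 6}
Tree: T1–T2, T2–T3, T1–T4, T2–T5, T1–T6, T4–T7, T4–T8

Vertex coverage: the bags together contain {1, 2, 3, 4, 5, 6, 7, 8, 9}, the full vertex set. Edge coverage: each edge of G has both endpoints in at least one bag. Running intersection: for every vertex, the bags containing it form a connected subtree. All three properties hold, so this is a valid tree decomposition of width max|bag| − 1 = 1, and hence tw(G) ≤ 1.

Yes; width 1.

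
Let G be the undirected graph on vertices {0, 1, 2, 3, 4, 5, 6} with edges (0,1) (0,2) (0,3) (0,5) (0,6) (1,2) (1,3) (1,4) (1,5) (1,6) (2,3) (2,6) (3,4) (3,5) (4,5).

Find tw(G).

3

A width-3 tree decomposition is:
Bags: B1 = {0, 1, 2, 3}  B2 = {0, 1, 3, 5}  B3 = {0, 1, 2, 6}  B4 = {1, 3, 4, 5}
Tree: B1–B2, B1–B3, B2–B4
Each bag holds 4 vertices, so the decomposition has width 3, which upper-bounds the treewidth. Conversely, {0, 1, 2, 3} is a clique of size 4, and the vertices of any clique must share a bag in every tree decomposition; so some bag has ≥ 4 vertices and tw(G) ≥ 3. Hence tw(G) = 3 exactly.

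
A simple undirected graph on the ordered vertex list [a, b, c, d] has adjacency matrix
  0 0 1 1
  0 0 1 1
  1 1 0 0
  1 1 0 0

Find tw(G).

A width-2 tree decomposition is:
Bags: B1 = {b, c, d}  B2 = {a, c, d}
Tree: B1–B2
Each bag holds 3 vertices, so the decomposition has width 2, which upper-bounds the treewidth. Since c–b–d–a–c is a cycle in G, G is not acyclic. Forests are exactly the graphs of treewidth ≤ 1, so tw(G) ≥ 2. Hence tw(G) = 2 exactly.

2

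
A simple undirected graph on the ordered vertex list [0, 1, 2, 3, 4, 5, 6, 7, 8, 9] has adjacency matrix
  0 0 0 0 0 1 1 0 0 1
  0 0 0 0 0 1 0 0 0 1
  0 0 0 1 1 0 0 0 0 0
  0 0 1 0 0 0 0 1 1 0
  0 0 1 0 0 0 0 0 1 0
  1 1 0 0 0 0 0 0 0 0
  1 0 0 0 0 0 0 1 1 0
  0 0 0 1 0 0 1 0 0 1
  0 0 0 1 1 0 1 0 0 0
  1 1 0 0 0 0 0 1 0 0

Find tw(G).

2

A width-2 tree decomposition is:
Bags: B1 = {2, 4, 8}  B2 = {2, 3, 8}  B3 = {3, 6, 8}  B4 = {3, 6, 7}  B5 = {0, 6, 7}  B6 = {0, 7, 9}  B7 = {0, 5, 9}  B8 = {1, 5, 9}
Tree: B1–B2, B2–B3, B3–B4, B4–B5, B5–B6, B6–B7, B7–B8
Each bag holds 3 vertices, so the decomposition has width 2, which upper-bounds the treewidth. For the lower bound, G contains the cycle 4–2–3–8–4, so G is not a forest; only forests have treewidth ≤ 1, hence tw(G) ≥ 2. Combining the bounds, tw(G) = 2.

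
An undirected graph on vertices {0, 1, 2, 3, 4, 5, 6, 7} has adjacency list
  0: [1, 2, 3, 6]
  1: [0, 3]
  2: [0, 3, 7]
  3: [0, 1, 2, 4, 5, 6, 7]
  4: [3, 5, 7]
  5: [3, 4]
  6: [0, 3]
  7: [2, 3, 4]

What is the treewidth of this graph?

2

A width-2 tree decomposition is:
Bags: B1 = {0, 2, 3}  B2 = {2, 3, 7}  B3 = {0, 1, 3}  B4 = {0, 3, 6}  B5 = {3, 4, 7}  B6 = {3, 4, 5}
Tree: B1–B2, B1–B3, B3–B4, B2–B5, B5–B6
Every bag has size at most 3, so the width is 3 − 1 = 2 and tw(G) ≤ 2. Conversely, {0, 1, 3} is a clique of size 3, and the vertices of any clique must share a bag in every tree decomposition; so some bag has ≥ 3 vertices and tw(G) ≥ 2. Hence tw(G) = 2 exactly.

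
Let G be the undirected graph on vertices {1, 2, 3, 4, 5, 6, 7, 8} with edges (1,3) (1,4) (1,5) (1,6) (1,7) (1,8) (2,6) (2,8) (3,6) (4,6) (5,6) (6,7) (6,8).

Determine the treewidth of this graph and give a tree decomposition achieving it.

Every bag has size at most 3, so the width is 3 − 1 = 2 and tw(G) ≤ 2. Conversely, {1, 3, 6} is a clique of size 3, and the vertices of any clique must share a bag in every tree decomposition; so some bag has ≥ 3 vertices and tw(G) ≥ 2. Hence tw(G) = 2 exactly.

Treewidth 2.
One optimal decomposition is:
Bags: B1 = {1, 6, 8}  B2 = {1, 6, 7}  B3 = {1, 5, 6}  B4 = {1, 3, 6}  B5 = {1, 4, 6}  B6 = {2, 6, 8}
Tree: B1–B2, B2–B3, B2–B4, B3–B5, B1–B6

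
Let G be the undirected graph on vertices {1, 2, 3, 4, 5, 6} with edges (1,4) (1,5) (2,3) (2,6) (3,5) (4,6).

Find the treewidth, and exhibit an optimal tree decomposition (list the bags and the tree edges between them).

The largest bag has 3 vertices, giving width 2; this decomposition certifies tw(G) ≤ 2. For the lower bound, G contains the cycle 5–3–2–6–4–1–5, so G is not a forest; only forests have treewidth ≤ 1, hence tw(G) ≥ 2. The upper and lower bounds meet at 2, so that is the treewidth.

Treewidth 2.
One optimal decomposition is:
Bags: B1 = {2, 3, 5}  B2 = {2, 5, 6}  B3 = {4, 5, 6}  B4 = {1, 4, 5}
Tree: B1–B2, B2–B3, B3–B4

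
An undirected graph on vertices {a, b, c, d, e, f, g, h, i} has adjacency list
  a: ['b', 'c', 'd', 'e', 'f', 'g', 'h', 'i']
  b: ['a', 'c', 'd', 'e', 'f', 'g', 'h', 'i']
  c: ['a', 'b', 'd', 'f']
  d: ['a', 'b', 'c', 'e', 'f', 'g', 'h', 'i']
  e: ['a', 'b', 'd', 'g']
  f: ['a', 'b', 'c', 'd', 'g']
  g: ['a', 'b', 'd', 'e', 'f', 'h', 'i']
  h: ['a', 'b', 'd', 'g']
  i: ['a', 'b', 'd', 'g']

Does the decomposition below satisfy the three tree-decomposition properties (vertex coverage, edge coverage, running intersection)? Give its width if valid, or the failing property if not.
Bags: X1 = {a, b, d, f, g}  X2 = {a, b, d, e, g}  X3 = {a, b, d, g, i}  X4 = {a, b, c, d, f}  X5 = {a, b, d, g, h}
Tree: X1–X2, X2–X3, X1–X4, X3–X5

Vertex coverage: the bags together contain {a, b, c, d, e, f, g, h, i}, the full vertex set. Edge coverage: each edge of G has both endpoints in at least one bag. Running intersection: for every vertex, the bags containing it form a connected subtree. All three properties hold, so this is a valid tree decomposition of width max|bag| − 1 = 4, and hence tw(G) ≤ 4.

Yes; width 4.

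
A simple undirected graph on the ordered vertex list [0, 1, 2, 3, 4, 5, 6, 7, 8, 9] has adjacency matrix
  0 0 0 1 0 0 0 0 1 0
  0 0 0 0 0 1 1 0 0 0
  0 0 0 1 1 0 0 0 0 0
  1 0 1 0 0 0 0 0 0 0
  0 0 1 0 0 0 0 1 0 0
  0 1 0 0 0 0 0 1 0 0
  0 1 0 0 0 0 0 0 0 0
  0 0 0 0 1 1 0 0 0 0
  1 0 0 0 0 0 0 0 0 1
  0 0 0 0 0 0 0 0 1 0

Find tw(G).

A width-1 tree decomposition is:
Bags: B1 = {8, 9}  B2 = {0, 8}  B3 = {0, 3}  B4 = {2, 3}  B5 = {2, 4}  B6 = {4, 7}  B7 = {5, 7}  B8 = {1, 5}  B9 = {1, 6}
Tree: B1–B2, B2–B3, B3–B4, B4–B5, B5–B6, B6–B7, B7–B8, B8–B9
The largest bag has 2 vertices, giving width 1; this decomposition certifies tw(G) ≤ 1. Any graph with an edge has treewidth ≥ 1, and G has the edge 9–8. Hence tw(G) = 1 exactly.

1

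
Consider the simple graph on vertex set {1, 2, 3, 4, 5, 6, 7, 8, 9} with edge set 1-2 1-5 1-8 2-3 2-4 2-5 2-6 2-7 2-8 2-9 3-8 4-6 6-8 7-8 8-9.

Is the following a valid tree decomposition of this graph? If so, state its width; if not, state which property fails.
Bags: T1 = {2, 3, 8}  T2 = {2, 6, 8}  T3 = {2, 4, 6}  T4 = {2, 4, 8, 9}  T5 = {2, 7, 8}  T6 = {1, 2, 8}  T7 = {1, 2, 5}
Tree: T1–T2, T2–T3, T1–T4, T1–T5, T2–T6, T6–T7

No — bags containing vertex 4 are not connected in the tree.

A tree decomposition must satisfy three properties: every vertex lies in some bag; for every edge, both endpoints lie together in some bag; and for every vertex, the bags containing it form a connected subtree. Here bags containing vertex 4 are not connected in the tree, so the decomposition is invalid.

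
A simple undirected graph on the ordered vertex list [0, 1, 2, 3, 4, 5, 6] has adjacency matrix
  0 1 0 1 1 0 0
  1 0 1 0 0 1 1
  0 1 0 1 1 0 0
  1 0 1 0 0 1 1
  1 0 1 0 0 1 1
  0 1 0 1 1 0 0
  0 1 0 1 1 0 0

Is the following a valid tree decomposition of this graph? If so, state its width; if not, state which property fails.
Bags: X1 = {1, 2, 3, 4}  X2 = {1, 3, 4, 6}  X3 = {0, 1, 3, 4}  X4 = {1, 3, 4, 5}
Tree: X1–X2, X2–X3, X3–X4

Vertex coverage: the bags together contain {0, 1, 2, 3, 4, 5, 6}, the full vertex set. Edge coverage: each edge of G has both endpoints in at least one bag. Running intersection: for every vertex, the bags containing it form a connected subtree. All three properties hold, so this is a valid tree decomposition of width max|bag| − 1 = 3, and hence tw(G) ≤ 3.

Yes; width 3.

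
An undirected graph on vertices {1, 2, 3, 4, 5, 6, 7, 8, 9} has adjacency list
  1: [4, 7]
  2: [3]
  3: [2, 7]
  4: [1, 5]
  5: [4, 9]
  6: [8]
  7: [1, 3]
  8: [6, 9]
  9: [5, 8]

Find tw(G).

A width-1 tree decomposition is:
Bags: B1 = {6, 8}  B2 = {8, 9}  B3 = {5, 9}  B4 = {4, 5}  B5 = {1, 4}  B6 = {1, 7}  B7 = {3, 7}  B8 = {2, 3}
Tree: B1–B2, B2–B3, B3–B4, B4–B5, B5–B6, B6–B7, B7–B8
The largest bag has 2 vertices, giving width 1; this decomposition certifies tw(G) ≤ 1. G has an edge, so its treewidth is at least 1. The upper and lower bounds meet at 1, so that is the treewidth.

1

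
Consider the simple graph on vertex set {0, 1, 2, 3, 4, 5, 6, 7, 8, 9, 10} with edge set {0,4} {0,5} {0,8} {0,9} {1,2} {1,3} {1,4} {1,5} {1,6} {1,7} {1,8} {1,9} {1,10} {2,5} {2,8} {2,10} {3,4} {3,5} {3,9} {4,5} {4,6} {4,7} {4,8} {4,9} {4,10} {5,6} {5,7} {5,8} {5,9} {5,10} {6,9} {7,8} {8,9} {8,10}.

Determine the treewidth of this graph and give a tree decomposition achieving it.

Every bag has size at most 5, so the width is 5 − 1 = 4 and tw(G) ≤ 4. Conversely, {0, 4, 5, 8, 9} is a clique of size 5, and the vertices of any clique must share a bag in every tree decomposition; so some bag has ≥ 5 vertices and tw(G) ≥ 4. The upper and lower bounds meet at 4, so that is the treewidth.

Treewidth 4.
One optimal decomposition is:
Bags: B1 = {1, 4, 5, 6, 9}  B2 = {1, 4, 5, 8, 9}  B3 = {1, 4, 5, 8, 10}  B4 = {0, 4, 5, 8, 9}  B5 = {1, 3, 4, 5, 9}  B6 = {1, 4, 5, 7, 8}  B7 = {1, 2, 5, 8, 10}
Tree: B1–B2, B2–B3, B2–B4, B2–B5, B2–B6, B3–B7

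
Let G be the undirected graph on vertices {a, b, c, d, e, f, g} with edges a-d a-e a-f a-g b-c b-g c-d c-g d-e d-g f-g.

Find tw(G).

2

A width-2 tree decomposition is:
Bags: B1 = {a, d, g}  B2 = {c, d, g}  B3 = {b, c, g}  B4 = {a, f, g}  B5 = {a, d, e}
Tree: B1–B2, B2–B3, B1–B4, B1–B5
The largest bag has 3 vertices, giving width 2; this decomposition certifies tw(G) ≤ 2. For the lower bound, the 3 vertices {c, d, g} are pairwise adjacent, and any tree decomposition puts a clique entirely inside one bag — forcing width ≥ 2. Combining the bounds, tw(G) = 2.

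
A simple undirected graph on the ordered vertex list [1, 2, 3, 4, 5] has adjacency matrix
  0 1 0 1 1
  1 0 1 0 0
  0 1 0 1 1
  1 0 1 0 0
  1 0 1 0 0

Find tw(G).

2

A width-2 tree decomposition is:
Bags: B1 = {1, 2, 3}  B2 = {1, 3, 4}  B3 = {1, 3, 5}
Tree: B1–B2, B2–B3
Each bag holds 3 vertices, so the decomposition has width 2, which upper-bounds the treewidth. Since 3–2–1–4–3 is a cycle in G, G is not acyclic. Forests are exactly the graphs of treewidth ≤ 1, so tw(G) ≥ 2. Therefore the treewidth is 2.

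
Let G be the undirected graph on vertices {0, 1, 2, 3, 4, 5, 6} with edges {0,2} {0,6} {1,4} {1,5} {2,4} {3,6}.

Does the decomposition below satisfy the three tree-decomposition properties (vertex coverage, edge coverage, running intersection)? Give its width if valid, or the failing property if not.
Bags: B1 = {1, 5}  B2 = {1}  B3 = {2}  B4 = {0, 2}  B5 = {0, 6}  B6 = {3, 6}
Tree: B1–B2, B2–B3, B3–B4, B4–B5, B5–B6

No — vertex 4 appears in no bag.

A tree decomposition must satisfy three properties: every vertex lies in some bag; for every edge, both endpoints lie together in some bag; and for every vertex, the bags containing it form a connected subtree. Here vertex 4 appears in no bag, so the decomposition is invalid.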